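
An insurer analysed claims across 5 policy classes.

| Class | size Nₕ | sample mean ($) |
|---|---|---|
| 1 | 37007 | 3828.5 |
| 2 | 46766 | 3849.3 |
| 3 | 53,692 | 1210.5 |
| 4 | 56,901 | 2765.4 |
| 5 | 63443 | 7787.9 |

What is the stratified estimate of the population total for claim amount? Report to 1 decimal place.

1: 37007·3828.5 = 141681299.5
2: 46766·3849.3 = 180016363.8
3: 53692·1210.5 = 64994166
4: 56901·2765.4 = 157354025.4
5: 63443·7787.9 = 494087739.7
τ̂ = Σ Nₕx̄ₕ = 1038133594.4.

1038133594.4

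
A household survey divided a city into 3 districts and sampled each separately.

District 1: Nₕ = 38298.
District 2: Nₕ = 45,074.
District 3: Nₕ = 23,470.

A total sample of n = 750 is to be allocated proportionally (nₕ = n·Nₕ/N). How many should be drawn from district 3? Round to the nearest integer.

N = 38298 + 45074 + 23470 = 106842.
n_3 = 750·23470/106842 = 164.753... → 165.

165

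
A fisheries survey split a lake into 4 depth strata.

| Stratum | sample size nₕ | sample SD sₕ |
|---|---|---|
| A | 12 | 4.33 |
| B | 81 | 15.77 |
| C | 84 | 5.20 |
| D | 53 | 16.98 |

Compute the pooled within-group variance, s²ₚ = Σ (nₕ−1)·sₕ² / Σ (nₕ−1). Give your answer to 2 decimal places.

165.22

Degrees of freedom: 11 + 80 + 83 + 52 = 226.
Σ(nₕ−1)sₕ² = 11·18.7489 + 80·248.6929 + 83·27.04 + 52·288.3204 = 37338.6507.
s²ₚ = 37338.6507 / 226 = 165.2153... → 165.22.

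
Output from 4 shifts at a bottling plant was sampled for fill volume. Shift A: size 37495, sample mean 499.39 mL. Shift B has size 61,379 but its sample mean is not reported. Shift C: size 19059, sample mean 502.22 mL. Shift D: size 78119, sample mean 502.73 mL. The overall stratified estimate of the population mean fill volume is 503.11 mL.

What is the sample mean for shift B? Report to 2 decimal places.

N = 37495 + 61379 + 19059 + 78119 = 196052.
Overall total = μ·N = 503.11·196052 = 98635721.72.
Subtract the known strata: 37495·499.39 + 19059·502.22 + 78119·502.73 = 67569203.9.
Remaining total for shift B: 98635721.72 − 67569203.9 = 31066517.82.
Divide by its size: 31066517.82 / 61379 = 506.1425... → 506.14.

506.14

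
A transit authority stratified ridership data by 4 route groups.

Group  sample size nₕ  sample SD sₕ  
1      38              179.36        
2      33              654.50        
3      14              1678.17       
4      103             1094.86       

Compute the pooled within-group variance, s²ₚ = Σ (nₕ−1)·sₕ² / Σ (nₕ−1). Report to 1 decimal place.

Degrees of freedom: 37 + 32 + 13 + 102 = 184.
Σ(nₕ−1)sₕ² = 37·32170.0096 + 32·428370.25 + 13·2816254.5489 + 102·1198718.4196 = 173778726.2901.
s²ₚ = 173778726.2901 / 184 = 944449.599... → 944449.6.

944449.6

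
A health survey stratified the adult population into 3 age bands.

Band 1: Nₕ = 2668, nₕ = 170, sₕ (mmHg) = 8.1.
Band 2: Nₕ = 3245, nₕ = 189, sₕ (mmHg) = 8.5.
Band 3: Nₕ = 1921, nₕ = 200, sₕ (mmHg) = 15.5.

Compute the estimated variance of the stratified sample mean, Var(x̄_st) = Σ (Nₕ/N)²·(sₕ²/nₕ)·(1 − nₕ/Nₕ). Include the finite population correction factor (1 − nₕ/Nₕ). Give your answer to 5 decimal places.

0.16839

N = 7834; Wₕ = Nₕ/N.
band 1: (2668/7834)²·8.1²/170·(1 − 170/2668) = 0.04191141
band 2: (3245/7834)²·8.5²/189·(1 − 189/3245) = 0.06176991
band 3: (1921/7834)²·15.5²/200·(1 − 200/1921) = 0.06471046
Sum = 0.16839178 → 0.16839.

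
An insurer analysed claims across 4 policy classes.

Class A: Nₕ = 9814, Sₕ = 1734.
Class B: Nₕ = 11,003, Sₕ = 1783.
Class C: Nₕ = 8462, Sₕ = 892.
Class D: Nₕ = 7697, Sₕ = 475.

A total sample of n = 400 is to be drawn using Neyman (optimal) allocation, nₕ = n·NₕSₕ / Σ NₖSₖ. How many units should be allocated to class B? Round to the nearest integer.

A: NₕSₕ = 9814·1734 = 17017476
B: NₕSₕ = 11003·1783 = 19618349
C: NₕSₕ = 8462·892 = 7548104
D: NₕSₕ = 7697·475 = 3656075
Σ NₕSₕ = 47840004.
n_B = 400·19618349/47840004 = 164.033... → 164.

164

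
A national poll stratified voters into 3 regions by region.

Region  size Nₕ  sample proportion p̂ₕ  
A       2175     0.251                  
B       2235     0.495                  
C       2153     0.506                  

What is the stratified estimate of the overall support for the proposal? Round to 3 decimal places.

0.418

N = 2175 + 2235 + 2153 = 6563.
Overall proportion = Σ (Nₕ/N)·p̂ₕ.
Σ Nₕp̂ₕ = 545.925 + 1106.325 + 1089.418 = 2741.668.
2741.668 / 6563 = 0.41775... → 0.418.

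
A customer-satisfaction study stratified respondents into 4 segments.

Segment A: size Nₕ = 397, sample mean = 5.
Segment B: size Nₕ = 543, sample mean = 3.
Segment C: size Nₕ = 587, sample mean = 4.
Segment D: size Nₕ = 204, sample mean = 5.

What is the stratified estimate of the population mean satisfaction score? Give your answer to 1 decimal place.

N = 1731; weights Wₕ = Nₕ/N = (0.2293, 0.3137, 0.3391, 0.1179).
x̄_st = Σ Wₕ·x̄ₕ = 0.2293·5 + 0.3137·3 + 0.3391·4 + 0.1179·5 ≈ 4.034...
→ 4.0.

4.0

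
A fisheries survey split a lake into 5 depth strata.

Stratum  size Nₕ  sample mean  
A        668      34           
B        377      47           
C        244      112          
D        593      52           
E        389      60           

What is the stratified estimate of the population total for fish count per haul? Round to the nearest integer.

Population total = Σ Nₕ·x̄ₕ (each stratum's size times its mean).
668·34 + 377·47 + 244·112 + 593·52 + 389·60 = 22712 + 17719 + 27328 + 30836 + 23340 = 121935.

121935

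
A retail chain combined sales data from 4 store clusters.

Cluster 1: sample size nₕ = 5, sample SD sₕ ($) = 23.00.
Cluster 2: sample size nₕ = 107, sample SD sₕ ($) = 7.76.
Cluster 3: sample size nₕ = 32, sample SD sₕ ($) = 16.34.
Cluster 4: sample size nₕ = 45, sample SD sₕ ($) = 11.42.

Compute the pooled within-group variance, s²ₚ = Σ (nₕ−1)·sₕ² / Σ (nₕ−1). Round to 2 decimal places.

Degrees of freedom: 4 + 106 + 31 + 44 = 185.
Σ(nₕ−1)sₕ² = 4·529 + 106·60.2176 + 31·266.9956 + 44·130.4164 = 22514.2508.
s²ₚ = 22514.2508 / 185 = 121.6987... → 121.70.

121.70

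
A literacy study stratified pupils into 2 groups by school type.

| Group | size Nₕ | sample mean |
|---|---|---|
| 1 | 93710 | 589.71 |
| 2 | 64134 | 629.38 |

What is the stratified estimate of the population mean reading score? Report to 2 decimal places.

605.83

x̄_st = (Σ Nₕx̄ₕ) / (Σ Nₕ) = (93710·589.71 + 64134·629.38) / 157844
= 95626381.02 / 157844 = 605.8284... → 605.83.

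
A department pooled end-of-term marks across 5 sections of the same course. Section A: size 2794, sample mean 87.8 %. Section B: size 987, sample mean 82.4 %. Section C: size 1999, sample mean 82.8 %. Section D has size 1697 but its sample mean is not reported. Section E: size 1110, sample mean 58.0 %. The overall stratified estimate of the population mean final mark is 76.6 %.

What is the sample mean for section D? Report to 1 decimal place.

N = 2794 + 987 + 1999 + 1697 + 1110 = 8587.
Overall total = μ·N = 76.6·8587 = 657764.2.
Subtract the known strata: 2794·87.8 + 987·82.4 + 1999·82.8 + 1110·58.0 = 556539.2.
Remaining total for section D: 657764.2 − 556539.2 = 101225.
Divide by its size: 101225 / 1697 = 59.649... → 59.6.

59.6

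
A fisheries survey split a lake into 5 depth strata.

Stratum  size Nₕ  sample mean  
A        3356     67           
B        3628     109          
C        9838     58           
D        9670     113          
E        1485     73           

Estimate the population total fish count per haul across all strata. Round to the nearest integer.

2392023

A: 3356·67 = 224852
B: 3628·109 = 395452
C: 9838·58 = 570604
D: 9670·113 = 1092710
E: 1485·73 = 108405
τ̂ = Σ Nₕx̄ₕ = 2392023.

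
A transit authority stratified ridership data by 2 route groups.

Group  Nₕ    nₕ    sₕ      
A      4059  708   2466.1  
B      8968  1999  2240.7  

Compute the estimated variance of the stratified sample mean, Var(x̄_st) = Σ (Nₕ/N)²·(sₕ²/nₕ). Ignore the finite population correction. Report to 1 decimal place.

N = 13027. Term for each stratum: Wₕ²sₕ²/nₕ.
Var(x̄_st) = 833.9450 + 1190.3016 = 2024.2465 → 2024.2.

2024.2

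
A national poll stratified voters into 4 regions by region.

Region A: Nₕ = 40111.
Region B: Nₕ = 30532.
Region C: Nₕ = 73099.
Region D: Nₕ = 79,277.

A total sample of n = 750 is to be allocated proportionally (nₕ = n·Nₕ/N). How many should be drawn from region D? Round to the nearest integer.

N = 40111 + 30532 + 73099 + 79277 = 223019.
n_D = 750·79277/223019 = 266.604... → 267.

267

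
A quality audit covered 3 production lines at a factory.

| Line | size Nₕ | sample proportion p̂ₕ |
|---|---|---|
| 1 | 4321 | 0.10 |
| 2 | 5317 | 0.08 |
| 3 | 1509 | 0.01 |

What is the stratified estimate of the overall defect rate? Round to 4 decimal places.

0.0783

N = 4321 + 5317 + 1509 = 11147.
Overall proportion = Σ (Nₕ/N)·p̂ₕ.
Σ Nₕp̂ₕ = 432.1 + 425.36 + 15.09 = 872.55.
872.55 / 11147 = 0.078277... → 0.0783.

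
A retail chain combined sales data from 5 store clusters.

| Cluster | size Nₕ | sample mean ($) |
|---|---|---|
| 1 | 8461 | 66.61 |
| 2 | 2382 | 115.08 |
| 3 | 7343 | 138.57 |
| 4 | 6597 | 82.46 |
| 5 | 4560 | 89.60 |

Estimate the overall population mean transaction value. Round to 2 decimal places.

95.69

N = 8461 + 2382 + 7343 + 6597 + 4560 = 29343.
Weight each subgroup mean by Nₕ/N and sum.
Σ Nₕx̄ₕ = 8461·66.61 + 2382·115.08 + 7343·138.57 + 6597·82.46 + 4560·89.60 = 563587.21 + 274120.56 + 1017519.51 + 543988.62 + 408576 = 2807791.9.
Divide by N: 2807791.9 / 29343 = 95.6886... → 95.69.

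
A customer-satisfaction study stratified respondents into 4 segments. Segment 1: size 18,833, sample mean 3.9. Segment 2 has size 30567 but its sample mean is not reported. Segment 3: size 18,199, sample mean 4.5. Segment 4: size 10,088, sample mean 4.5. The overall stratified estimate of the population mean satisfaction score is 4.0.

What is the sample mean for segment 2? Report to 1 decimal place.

3.6

N = 18833 + 30567 + 18199 + 10088 = 77687.
Overall total = μ·N = 4.0·77687 = 310748.
Subtract the known strata: 18833·3.9 + 18199·4.5 + 10088·4.5 = 200740.2.
Remaining total for segment 2: 310748 − 200740.2 = 110007.8.
Divide by its size: 110007.8 / 30567 = 3.599... → 3.6.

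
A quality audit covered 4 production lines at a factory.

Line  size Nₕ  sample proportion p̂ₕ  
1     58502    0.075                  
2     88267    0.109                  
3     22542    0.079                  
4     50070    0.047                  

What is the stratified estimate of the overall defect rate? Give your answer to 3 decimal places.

0.083

Wₕ = Nₕ/N with N = 219381: 0.2667, 0.4023, 0.1028, 0.2282.
p̂_st = 0.2667·0.075 + 0.4023·0.109 + 0.1028·0.079 + 0.2282·0.047 ≈ 0.08270... → 0.083.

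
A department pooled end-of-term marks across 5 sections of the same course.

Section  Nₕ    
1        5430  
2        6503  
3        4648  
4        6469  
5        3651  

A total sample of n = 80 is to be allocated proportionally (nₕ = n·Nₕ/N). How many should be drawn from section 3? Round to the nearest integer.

14

Share of section 3 = 4648/26701 = 0.17408.
Allocate 80 × 0.17408 = 13.926... → 14.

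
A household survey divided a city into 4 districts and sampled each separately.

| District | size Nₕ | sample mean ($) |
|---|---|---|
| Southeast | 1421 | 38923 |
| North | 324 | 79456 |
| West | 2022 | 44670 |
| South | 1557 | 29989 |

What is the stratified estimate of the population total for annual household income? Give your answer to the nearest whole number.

Estimate total by summing Nₕ·x̄ₕ over strata.
1421·38923 + 324·79456 + 2022·44670 + 1557·29989 = 55309583 + 25743744 + 90322740 + 46692873 = 218068940.

218068940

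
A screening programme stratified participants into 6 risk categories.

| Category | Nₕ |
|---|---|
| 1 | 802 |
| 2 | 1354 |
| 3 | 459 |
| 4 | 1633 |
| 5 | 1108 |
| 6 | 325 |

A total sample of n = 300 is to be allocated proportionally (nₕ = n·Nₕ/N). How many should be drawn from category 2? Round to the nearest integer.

N = 802 + 1354 + 459 + 1633 + 1108 + 325 = 5681.
n_2 = 300·1354/5681 = 71.501... → 72.

72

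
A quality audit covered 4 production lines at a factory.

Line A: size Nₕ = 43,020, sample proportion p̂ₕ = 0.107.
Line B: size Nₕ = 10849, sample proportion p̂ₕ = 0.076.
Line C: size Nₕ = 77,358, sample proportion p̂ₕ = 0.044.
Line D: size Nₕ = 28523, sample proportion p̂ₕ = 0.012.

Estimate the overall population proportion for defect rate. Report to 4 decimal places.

Wₕ = Nₕ/N with N = 159750: 0.2693, 0.0679, 0.4842, 0.1785.
p̂_st = 0.2693·0.107 + 0.0679·0.076 + 0.4842·0.044 + 0.1785·0.012 ≈ 0.057425... → 0.0574.

0.0574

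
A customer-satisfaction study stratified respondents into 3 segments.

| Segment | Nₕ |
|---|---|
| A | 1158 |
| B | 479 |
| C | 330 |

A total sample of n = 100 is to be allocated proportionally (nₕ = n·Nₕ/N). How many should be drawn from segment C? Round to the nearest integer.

N = 1158 + 479 + 330 = 1967.
n_C = 100·330/1967 = 16.777... → 17.

17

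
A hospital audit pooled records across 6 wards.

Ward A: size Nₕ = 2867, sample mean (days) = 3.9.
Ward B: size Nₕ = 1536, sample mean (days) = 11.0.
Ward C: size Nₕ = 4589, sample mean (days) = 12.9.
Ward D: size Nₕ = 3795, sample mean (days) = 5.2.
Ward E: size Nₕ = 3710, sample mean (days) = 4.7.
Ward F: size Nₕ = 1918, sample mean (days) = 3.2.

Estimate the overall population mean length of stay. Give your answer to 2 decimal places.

N = 2867 + 1536 + 4589 + 3795 + 3710 + 1918 = 18415.
Weight each subgroup mean by Nₕ/N and sum.
Σ Nₕx̄ₕ = 2867·3.9 + 1536·11.0 + 4589·12.9 + 3795·5.2 + 3710·4.7 + 1918·3.2 = 11181.3 + 16896 + 59198.1 + 19734 + 17437 + 6137.6 = 130584.
Divide by N: 130584 / 18415 = 7.0912... → 7.09.

7.09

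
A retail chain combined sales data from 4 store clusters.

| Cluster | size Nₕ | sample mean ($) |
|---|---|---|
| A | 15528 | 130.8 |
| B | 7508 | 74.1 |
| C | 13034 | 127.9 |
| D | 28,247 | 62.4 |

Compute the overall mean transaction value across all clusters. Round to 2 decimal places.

N = 15528 + 7508 + 13034 + 28247 = 64317.
Overall mean = Σ (Nₕ/N)·x̄ₕ — weight by population share, not a simple average.
Σ Nₕx̄ₕ = 15528·130.8 + 7508·74.1 + 13034·127.9 + 28247·62.4 = 2031062.4 + 556342.8 + 1667048.6 + 1762612.8 = 6017066.6.
Divide by N: 6017066.6 / 64317 = 93.5533... → 93.55.

93.55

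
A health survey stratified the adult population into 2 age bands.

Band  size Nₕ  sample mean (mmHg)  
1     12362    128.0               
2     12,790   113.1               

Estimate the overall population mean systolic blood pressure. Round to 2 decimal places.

120.42

x̄_st = (Σ Nₕx̄ₕ) / (Σ Nₕ) = (12362·128.0 + 12790·113.1) / 25152
= 3028885 / 25152 = 120.4232... → 120.42.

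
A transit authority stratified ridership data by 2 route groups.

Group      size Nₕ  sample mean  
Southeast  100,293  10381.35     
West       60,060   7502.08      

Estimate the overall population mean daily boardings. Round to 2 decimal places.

9302.92

N = 160353; weights Wₕ = Nₕ/N = (0.6255, 0.3745).
x̄_st = Σ Wₕ·x̄ₕ = 0.6255·10381.35 + 0.3745·7502.08 ≈ 9302.9233...
→ 9302.92.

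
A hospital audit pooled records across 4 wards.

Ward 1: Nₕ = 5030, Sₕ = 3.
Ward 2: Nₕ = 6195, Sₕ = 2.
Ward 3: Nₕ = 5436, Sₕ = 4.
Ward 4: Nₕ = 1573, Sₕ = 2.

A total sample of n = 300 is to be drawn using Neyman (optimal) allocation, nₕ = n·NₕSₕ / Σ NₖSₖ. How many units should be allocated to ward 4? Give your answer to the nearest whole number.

18

1: NₕSₕ = 5030·3 = 15090
2: NₕSₕ = 6195·2 = 12390
3: NₕSₕ = 5436·4 = 21744
4: NₕSₕ = 1573·2 = 3146
Σ NₕSₕ = 52370.
n_4 = 300·3146/52370 = 18.022... → 18.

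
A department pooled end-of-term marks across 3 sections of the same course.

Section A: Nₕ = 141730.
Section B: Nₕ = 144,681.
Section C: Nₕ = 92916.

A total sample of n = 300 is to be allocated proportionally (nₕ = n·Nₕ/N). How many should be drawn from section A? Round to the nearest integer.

112

Share of section A = 141730/379327 = 0.37364.
Allocate 300 × 0.37364 = 112.091... → 112.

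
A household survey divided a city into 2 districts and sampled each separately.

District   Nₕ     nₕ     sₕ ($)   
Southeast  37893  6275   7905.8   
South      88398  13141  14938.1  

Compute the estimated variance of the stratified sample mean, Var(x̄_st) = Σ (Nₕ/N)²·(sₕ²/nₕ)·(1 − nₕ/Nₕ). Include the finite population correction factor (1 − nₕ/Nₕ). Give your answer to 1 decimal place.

N = 126291; Wₕ = Nₕ/N.
district Southeast: (37893/126291)²·7905.8²/6275·(1 − 6275/37893) = 748.2151
district South: (88398/126291)²·14938.1²/13141·(1 − 13141/88398) = 7082.8305
Sum = 7831.0456 → 7831.0.

7831.0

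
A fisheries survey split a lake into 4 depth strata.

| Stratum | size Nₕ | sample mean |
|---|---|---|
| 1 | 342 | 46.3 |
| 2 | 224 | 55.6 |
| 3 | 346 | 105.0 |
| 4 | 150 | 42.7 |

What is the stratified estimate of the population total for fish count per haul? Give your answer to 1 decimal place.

71024.0

Estimate total by summing Nₕ·x̄ₕ over strata.
342·46.3 + 224·55.6 + 346·105.0 + 150·42.7 = 15834.6 + 12454.4 + 36330 + 6405 = 71024.0.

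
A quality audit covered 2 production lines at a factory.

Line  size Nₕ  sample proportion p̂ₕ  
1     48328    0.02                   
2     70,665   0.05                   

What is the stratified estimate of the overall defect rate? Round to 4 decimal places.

Wₕ = Nₕ/N with N = 118993: 0.4061, 0.5939.
p̂_st = 0.4061·0.02 + 0.5939·0.05 ≈ 0.037816... → 0.0378.

0.0378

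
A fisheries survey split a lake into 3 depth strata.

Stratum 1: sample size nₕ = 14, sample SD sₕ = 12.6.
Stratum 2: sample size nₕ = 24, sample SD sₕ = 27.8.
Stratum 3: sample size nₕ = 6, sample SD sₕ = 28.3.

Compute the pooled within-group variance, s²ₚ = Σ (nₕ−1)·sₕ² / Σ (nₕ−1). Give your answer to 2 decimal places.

1: (14−1)·12.6² = 13·158.76 = 2063.88
2: (24−1)·27.8² = 23·772.84 = 17775.32
3: (6−1)·28.3² = 5·800.89 = 4004.45
Numerator = 23843.65; denominator = Σ(nₕ−1) = 41.
s²ₚ = 23843.65/41 = 581.5524... → 581.55.

581.55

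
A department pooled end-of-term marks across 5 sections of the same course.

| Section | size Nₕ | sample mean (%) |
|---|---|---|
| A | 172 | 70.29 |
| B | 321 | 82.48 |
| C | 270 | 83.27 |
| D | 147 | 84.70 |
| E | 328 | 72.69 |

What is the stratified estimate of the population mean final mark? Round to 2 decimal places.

78.63

N = 1238; weights Wₕ = Nₕ/N = (0.1389, 0.2593, 0.2181, 0.1187, 0.2649).
x̄_st = Σ Wₕ·x̄ₕ = 0.1389·70.29 + 0.2593·82.48 + 0.2181·83.27 + 0.1187·84.70 + 0.2649·72.69 ≈ 78.6285...
→ 78.63.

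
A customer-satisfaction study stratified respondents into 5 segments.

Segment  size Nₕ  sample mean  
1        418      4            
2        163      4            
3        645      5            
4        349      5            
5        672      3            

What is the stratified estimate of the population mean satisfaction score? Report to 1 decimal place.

4.1

N = 2247; weights Wₕ = Nₕ/N = (0.1860, 0.0725, 0.2870, 0.1553, 0.2991).
x̄_st = Σ Wₕ·x̄ₕ = 0.1860·4 + 0.0725·4 + 0.2870·5 + 0.1553·5 + 0.2991·3 ≈ 4.143...
→ 4.1.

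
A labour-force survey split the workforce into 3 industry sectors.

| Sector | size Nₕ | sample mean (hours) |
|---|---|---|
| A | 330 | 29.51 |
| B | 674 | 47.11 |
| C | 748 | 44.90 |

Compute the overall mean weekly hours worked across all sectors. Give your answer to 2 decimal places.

N = 1752; weights Wₕ = Nₕ/N = (0.1884, 0.3847, 0.4269).
x̄_st = Σ Wₕ·x̄ₕ = 0.1884·29.51 + 0.3847·47.11 + 0.4269·44.90 ≈ 42.8514...
→ 42.85.

42.85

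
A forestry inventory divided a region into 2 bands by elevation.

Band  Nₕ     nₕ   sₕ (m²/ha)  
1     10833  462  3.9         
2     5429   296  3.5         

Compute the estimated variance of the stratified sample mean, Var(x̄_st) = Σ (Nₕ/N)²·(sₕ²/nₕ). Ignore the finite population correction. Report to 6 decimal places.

0.019222

N = 16262. Term for each stratum: Wₕ²sₕ²/nₕ.
Var(x̄_st) = 0.014609549 + 0.004612498 = 0.019222047 → 0.019222.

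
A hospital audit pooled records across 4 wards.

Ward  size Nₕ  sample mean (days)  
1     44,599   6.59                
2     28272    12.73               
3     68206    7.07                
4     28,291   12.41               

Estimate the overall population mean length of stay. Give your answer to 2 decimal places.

x̄_st = (Σ Nₕx̄ₕ) / (Σ Nₕ) = (44599·6.59 + 28272·12.73 + 68206·7.07 + 28291·12.41) / 169368
= 1487117.7 / 169368 = 8.7804... → 8.78.

8.78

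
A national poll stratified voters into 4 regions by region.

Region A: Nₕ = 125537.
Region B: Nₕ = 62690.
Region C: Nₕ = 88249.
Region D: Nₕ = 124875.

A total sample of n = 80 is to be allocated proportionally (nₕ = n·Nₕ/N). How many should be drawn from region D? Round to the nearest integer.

25

Share of region D = 124875/401351 = 0.31114.
Allocate 80 × 0.31114 = 24.891... → 25.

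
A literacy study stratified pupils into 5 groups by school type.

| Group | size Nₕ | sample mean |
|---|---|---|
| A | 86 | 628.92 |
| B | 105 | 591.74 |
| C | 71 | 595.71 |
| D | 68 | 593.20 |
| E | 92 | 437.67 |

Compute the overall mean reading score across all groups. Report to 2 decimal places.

566.63

x̄_st = (Σ Nₕx̄ₕ) / (Σ Nₕ) = (86·628.92 + 105·591.74 + 71·595.71 + 68·593.20 + 92·437.67) / 422
= 239118.47 / 422 = 566.6314... → 566.63.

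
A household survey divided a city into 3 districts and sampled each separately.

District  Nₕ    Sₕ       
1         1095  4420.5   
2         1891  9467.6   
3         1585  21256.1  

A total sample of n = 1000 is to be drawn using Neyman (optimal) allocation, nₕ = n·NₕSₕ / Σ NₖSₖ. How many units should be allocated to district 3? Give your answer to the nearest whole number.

Σ NₕSₕ = 1095·4420.5 + 1891·9467.6 + 1585·21256.1 = 56434597.6.
Share for 3: 33690918.5/56434597.6 = 0.59699.
n_3 = 1000 × 0.59699 = 596.990... → 597.

597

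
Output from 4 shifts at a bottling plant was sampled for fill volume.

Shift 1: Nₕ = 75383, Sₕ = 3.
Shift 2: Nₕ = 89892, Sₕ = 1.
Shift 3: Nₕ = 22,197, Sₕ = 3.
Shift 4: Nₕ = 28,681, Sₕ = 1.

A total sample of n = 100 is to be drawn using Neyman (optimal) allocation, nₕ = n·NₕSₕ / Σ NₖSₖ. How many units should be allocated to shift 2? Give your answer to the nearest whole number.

22

1: NₕSₕ = 75383·3 = 226149
2: NₕSₕ = 89892·1 = 89892
3: NₕSₕ = 22197·3 = 66591
4: NₕSₕ = 28681·1 = 28681
Σ NₕSₕ = 411313.
n_2 = 100·89892/411313 = 21.855... → 22.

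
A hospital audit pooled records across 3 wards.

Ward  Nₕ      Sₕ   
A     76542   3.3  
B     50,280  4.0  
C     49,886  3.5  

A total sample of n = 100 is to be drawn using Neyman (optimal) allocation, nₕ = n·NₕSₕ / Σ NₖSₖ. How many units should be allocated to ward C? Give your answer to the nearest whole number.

28

Σ NₕSₕ = 76542·3.3 + 50280·4.0 + 49886·3.5 = 628309.6.
Share for C: 174601/628309.6 = 0.27789.
n_C = 100 × 0.27789 = 27.789... → 28.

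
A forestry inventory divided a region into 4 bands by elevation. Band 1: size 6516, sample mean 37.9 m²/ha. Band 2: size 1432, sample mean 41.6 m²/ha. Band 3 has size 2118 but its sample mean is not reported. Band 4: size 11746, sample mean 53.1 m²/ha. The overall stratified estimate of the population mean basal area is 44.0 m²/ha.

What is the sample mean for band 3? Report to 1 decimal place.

13.9

Σ Nₕx̄ₕ = N·μ, so 2118·x̄_3 = 21812·44.0 − (6516·37.9 + 1432·41.6 + 11746·53.1).
= 959728 − 930240.2 = 29487.8.
x̄_3 = 29487.8 / 2118 = 13.922... → 13.9.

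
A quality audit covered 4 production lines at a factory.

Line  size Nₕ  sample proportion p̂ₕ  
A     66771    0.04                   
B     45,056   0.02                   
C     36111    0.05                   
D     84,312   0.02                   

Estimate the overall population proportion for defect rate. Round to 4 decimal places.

0.0304

N = 66771 + 45056 + 36111 + 84312 = 232250.
Overall proportion = Σ (Nₕ/N)·p̂ₕ.
Σ Nₕp̂ₕ = 2670.84 + 901.12 + 1805.55 + 1686.24 = 7063.75.
7063.75 / 232250 = 0.030414... → 0.0304.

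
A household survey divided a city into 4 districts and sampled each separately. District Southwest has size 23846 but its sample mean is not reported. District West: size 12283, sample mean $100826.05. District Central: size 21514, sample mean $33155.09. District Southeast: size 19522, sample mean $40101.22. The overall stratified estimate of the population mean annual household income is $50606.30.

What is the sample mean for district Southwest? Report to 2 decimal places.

49083.04

Σ Nₕx̄ₕ = N·μ, so 23846·x̄_Southwest = 77165·50606.30 − (12283·100826.05 + 21514·33155.09 + 19522·40101.22).
= 3905035139.5 − 2734600995.25 = 1170434144.25.
x̄_Southwest = 1170434144.25 / 23846 = 49083.0388... → 49083.04.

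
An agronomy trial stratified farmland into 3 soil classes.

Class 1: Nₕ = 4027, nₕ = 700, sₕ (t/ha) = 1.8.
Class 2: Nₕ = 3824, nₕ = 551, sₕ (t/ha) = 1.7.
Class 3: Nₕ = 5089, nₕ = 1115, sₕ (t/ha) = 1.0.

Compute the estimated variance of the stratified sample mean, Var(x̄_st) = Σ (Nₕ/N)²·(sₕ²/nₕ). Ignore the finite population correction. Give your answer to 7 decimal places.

N = 12940; Wₕ = Nₕ/N.
class 1: (4027/12940)²·1.8²/700 = 0.0004482721
class 2: (3824/12940)²·1.7²/551 = 0.0004580506
class 3: (5089/12940)²·1.0²/1115 = 0.0001387144
Sum = 0.0010450370 → 0.0010450.

0.0010450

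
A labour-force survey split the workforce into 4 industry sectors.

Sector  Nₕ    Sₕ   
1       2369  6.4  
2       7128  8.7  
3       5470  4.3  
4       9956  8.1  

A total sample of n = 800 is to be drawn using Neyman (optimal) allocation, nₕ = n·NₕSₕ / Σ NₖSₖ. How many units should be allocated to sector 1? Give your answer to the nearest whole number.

1: NₕSₕ = 2369·6.4 = 15161.6
2: NₕSₕ = 7128·8.7 = 62013.6
3: NₕSₕ = 5470·4.3 = 23521
4: NₕSₕ = 9956·8.1 = 80643.6
Σ NₕSₕ = 181339.8.
n_1 = 800·15161.6/181339.8 = 66.887... → 67.

67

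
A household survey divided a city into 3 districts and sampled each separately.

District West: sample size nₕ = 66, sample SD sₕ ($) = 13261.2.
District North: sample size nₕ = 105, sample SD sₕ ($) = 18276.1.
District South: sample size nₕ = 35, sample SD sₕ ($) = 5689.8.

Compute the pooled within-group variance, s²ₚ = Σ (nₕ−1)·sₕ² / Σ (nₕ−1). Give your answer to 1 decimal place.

232853296.1

West: (66−1)·13261.2² = 65·175859425.44 = 11430862653.6
North: (105−1)·18276.1² = 104·334015831.21 = 34737646445.84
South: (35−1)·5689.8² = 34·32373824.04 = 1100710017.36
Numerator = 47269219116.8; denominator = Σ(nₕ−1) = 203.
s²ₚ = 47269219116.8/203 = 232853296.142... → 232853296.1.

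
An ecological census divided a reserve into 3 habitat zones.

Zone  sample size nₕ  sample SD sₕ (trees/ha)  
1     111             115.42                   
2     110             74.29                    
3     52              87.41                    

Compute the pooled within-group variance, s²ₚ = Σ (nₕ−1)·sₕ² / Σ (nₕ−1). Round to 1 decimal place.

Degrees of freedom: 110 + 109 + 51 = 270.
Σ(nₕ−1)sₕ² = 110·13321.7764 + 109·5519.0041 + 51·7640.5081 = 2456632.764.
s²ₚ = 2456632.764 / 270 = 9098.640... → 9098.6.

9098.6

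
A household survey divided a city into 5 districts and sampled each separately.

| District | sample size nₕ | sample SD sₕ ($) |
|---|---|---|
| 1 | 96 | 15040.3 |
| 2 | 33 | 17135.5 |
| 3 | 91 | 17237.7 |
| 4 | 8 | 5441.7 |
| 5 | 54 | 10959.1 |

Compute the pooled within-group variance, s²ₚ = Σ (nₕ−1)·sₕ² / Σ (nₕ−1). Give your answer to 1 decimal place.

231773111.5

Degrees of freedom: 95 + 32 + 90 + 7 + 53 = 277.
Σ(nₕ−1)sₕ² = 95·226210624.09 + 32·293625360.25 + 90·297138301.29 + 7·29612098.89 + 53·120101872.81 = 64201151883.81.
s²ₚ = 64201151883.81 / 277 = 231773111.494... → 231773111.5.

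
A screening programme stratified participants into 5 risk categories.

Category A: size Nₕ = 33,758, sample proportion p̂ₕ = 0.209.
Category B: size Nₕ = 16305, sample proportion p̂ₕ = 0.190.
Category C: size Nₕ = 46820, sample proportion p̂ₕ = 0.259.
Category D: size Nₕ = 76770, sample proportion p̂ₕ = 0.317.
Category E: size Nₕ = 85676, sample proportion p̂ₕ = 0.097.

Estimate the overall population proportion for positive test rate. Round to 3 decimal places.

0.212

Wₕ = Nₕ/N with N = 259329: 0.1302, 0.0629, 0.1805, 0.2960, 0.3304.
p̂_st = 0.1302·0.209 + 0.0629·0.190 + 0.1805·0.259 + 0.2960·0.317 + 0.3304·0.097 ≈ 0.21180... → 0.212.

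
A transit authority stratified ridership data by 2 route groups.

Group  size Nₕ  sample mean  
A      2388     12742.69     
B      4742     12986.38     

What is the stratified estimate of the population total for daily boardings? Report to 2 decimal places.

92010957.68

Population total = Σ Nₕ·x̄ₕ (each stratum's size times its mean).
2388·12742.69 + 4742·12986.38 = 30429543.72 + 61581413.96 = 92010957.68.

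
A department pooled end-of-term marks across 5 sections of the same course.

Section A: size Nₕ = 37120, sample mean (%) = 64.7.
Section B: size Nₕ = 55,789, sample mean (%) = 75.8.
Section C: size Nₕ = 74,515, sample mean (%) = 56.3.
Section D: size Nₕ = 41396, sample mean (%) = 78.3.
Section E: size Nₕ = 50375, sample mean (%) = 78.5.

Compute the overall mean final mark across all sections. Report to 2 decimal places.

N = 37120 + 55789 + 74515 + 41396 + 50375 = 259195.
Overall mean = Σ (Nₕ/N)·x̄ₕ — weight by population share, not a simple average.
Σ Nₕx̄ₕ = 37120·64.7 + 55789·75.8 + 74515·56.3 + 41396·78.3 + 50375·78.5 = 2401664 + 4228806.2 + 4195194.5 + 3241306.8 + 3954437.5 = 18021409.
Divide by N: 18021409 / 259195 = 69.5284... → 69.53.

69.53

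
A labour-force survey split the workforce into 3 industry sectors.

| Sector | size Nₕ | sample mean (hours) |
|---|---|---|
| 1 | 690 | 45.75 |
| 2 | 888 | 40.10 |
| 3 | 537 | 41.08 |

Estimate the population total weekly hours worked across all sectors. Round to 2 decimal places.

Population total = Σ Nₕ·x̄ₕ (each stratum's size times its mean).
690·45.75 + 888·40.10 + 537·41.08 = 31567.5 + 35608.8 + 22059.96 = 89236.26.

89236.26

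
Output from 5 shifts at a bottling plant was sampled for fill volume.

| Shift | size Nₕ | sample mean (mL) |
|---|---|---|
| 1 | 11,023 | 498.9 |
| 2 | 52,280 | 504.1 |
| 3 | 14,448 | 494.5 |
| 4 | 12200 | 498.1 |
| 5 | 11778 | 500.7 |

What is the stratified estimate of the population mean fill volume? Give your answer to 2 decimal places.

N = 101729; weights Wₕ = Nₕ/N = (0.1084, 0.5139, 0.1420, 0.1199, 0.1158).
x̄_st = Σ Wₕ·x̄ₕ = 0.1084·498.9 + 0.5139·504.1 + 0.1420·494.5 + 0.1199·498.1 + 0.1158·500.7 ≈ 501.0599...
→ 501.06.

501.06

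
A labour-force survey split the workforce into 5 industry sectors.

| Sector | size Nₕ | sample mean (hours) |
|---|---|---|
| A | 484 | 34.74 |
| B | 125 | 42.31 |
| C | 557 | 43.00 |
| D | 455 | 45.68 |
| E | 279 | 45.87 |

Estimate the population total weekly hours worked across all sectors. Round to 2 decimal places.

Population total = Σ Nₕ·x̄ₕ (each stratum's size times its mean).
484·34.74 + 125·42.31 + 557·43.00 + 455·45.68 + 279·45.87 = 16814.16 + 5288.75 + 23951 + 20784.4 + 12797.73 = 79636.04.

79636.04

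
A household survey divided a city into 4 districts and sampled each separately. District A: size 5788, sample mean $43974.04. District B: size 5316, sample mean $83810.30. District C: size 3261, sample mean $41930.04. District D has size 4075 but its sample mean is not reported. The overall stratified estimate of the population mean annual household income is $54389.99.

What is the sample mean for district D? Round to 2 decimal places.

40775.52

Σ Nₕx̄ₕ = N·μ, so 4075·x̄_D = 18440·54389.99 − (5788·43974.04 + 5316·83810.30 + 3261·41930.04).
= 1002951415.6 − 836791158.76 = 166160256.84.
x̄_D = 166160256.84 / 4075 = 40775.5232... → 40775.52.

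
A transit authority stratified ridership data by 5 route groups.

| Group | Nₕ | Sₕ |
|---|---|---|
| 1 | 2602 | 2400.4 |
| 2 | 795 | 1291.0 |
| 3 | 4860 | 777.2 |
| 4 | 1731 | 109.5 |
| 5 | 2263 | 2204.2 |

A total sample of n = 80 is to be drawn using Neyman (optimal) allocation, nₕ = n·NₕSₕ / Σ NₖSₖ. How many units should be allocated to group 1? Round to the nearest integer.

31

Σ NₕSₕ = 2602·2400.4 + 795·1291.0 + 4860·777.2 + 1731·109.5 + 2263·2204.2 = 16227026.9.
Share for 1: 6245840.8/16227026.9 = 0.38490.
n_1 = 80 × 0.38490 = 30.792... → 31.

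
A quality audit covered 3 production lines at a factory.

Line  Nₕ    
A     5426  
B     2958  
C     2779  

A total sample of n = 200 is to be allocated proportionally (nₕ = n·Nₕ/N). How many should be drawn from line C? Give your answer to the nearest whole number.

Share of line C = 2779/11163 = 0.24895.
Allocate 200 × 0.24895 = 49.789... → 50.

50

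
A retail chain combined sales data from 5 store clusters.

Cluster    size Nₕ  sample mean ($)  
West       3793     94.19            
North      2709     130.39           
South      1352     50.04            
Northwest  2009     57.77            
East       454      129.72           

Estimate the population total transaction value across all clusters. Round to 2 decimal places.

West: 3793·94.19 = 357262.67
North: 2709·130.39 = 353226.51
South: 1352·50.04 = 67654.08
Northwest: 2009·57.77 = 116059.93
East: 454·129.72 = 58892.88
τ̂ = Σ Nₕx̄ₕ = 953096.07.

953096.07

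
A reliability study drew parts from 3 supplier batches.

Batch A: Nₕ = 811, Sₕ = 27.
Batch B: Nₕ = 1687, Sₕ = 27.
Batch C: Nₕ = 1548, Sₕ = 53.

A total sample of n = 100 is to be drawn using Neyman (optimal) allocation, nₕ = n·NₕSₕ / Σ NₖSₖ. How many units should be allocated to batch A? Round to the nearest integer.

15

Σ NₕSₕ = 811·27 + 1687·27 + 1548·53 = 149490.
Share for A: 21897/149490 = 0.14648.
n_A = 100 × 0.14648 = 14.648... → 15.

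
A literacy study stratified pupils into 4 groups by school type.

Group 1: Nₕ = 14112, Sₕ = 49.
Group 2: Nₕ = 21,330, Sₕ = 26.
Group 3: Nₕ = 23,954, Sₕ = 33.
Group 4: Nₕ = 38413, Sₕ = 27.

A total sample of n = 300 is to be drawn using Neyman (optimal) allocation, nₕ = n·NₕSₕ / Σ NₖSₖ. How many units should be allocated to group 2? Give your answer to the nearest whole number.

54

1: NₕSₕ = 14112·49 = 691488
2: NₕSₕ = 21330·26 = 554580
3: NₕSₕ = 23954·33 = 790482
4: NₕSₕ = 38413·27 = 1037151
Σ NₕSₕ = 3073701.
n_2 = 300·554580/3073701 = 54.128... → 54.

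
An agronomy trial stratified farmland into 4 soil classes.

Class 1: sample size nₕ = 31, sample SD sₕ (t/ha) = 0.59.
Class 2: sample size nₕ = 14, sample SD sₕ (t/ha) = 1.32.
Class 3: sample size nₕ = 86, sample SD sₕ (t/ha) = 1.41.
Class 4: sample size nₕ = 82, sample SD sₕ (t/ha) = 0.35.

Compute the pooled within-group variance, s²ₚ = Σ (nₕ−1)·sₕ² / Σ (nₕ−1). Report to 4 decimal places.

Degrees of freedom: 30 + 13 + 85 + 81 = 209.
Σ(nₕ−1)sₕ² = 30·0.3481 + 13·1.7424 + 85·1.9881 + 81·0.1225 = 212.0052.
s²ₚ = 212.0052 / 209 = 1.014379... → 1.0144.

1.0144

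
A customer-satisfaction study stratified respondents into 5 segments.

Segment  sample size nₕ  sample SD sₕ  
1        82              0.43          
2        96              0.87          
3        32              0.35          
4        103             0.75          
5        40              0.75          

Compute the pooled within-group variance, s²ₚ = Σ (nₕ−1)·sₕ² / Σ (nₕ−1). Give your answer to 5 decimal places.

1: (82−1)·0.43² = 81·0.1849 = 14.9769
2: (96−1)·0.87² = 95·0.7569 = 71.9055
3: (32−1)·0.35² = 31·0.1225 = 3.7975
4: (103−1)·0.75² = 102·0.5625 = 57.375
5: (40−1)·0.75² = 39·0.5625 = 21.9375
Numerator = 169.9924; denominator = Σ(nₕ−1) = 348.
s²ₚ = 169.9924/348 = 0.4884839... → 0.48848.

0.48848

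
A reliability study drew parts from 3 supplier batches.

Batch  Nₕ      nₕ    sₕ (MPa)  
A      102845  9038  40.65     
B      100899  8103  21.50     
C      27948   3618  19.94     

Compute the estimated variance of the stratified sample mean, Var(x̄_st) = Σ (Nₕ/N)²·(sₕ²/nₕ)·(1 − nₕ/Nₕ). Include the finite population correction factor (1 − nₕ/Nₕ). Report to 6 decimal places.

0.044200

N = 231692; Wₕ = Nₕ/N.
batch A: (102845/231692)²·40.65²/9038·(1 − 9038/102845) = 0.032858302
batch B: (100899/231692)²·21.50²/8103·(1 − 8103/100899) = 0.009950047
batch C: (27948/231692)²·19.94²/3618·(1 − 3618/27948) = 0.001392043
Sum = 0.044200391 → 0.044200.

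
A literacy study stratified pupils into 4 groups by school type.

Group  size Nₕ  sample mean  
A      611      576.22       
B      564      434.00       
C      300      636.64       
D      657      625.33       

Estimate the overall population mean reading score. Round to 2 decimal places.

N = 611 + 564 + 300 + 657 = 2132.
Weight each subgroup mean by Nₕ/N and sum.
Σ Nₕx̄ₕ = 611·576.22 + 564·434.00 + 300·636.64 + 657·625.33 = 352070.42 + 244776 + 190992 + 410841.81 = 1198680.23.
Divide by N: 1198680.23 / 2132 = 562.2328... → 562.23.

562.23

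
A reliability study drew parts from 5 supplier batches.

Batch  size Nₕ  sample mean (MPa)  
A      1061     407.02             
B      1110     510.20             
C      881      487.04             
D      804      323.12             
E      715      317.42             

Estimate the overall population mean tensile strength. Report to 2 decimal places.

N = 1061 + 1110 + 881 + 804 + 715 = 4571.
Weight each subgroup mean by Nₕ/N and sum.
Σ Nₕx̄ₕ = 1061·407.02 + 1110·510.20 + 881·487.04 + 804·323.12 + 715·317.42 = 431848.22 + 566322 + 429082.24 + 259788.48 + 226955.3 = 1913996.24.
Divide by N: 1913996.24 / 4571 = 418.7259... → 418.73.

418.73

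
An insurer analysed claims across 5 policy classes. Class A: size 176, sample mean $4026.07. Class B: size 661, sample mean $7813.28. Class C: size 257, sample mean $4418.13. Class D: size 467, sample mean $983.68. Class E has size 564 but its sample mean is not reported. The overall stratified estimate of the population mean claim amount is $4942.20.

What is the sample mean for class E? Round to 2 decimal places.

Σ Nₕx̄ₕ = N·μ, so 564·x̄_E = 2125·4942.20 − (176·4026.07 + 661·7813.28 + 257·4418.13 + 467·983.68).
= 10502175 − 7468004.37 = 3034170.63.
x̄_E = 3034170.63 / 564 = 5379.7352... → 5379.74.

5379.74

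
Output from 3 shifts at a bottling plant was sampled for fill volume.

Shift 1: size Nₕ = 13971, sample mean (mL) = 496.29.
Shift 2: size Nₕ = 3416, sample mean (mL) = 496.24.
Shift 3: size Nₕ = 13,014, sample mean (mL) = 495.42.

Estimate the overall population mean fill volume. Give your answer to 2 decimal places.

N = 30401; weights Wₕ = Nₕ/N = (0.4596, 0.1124, 0.4281).
x̄_st = Σ Wₕ·x̄ₕ = 0.4596·496.29 + 0.1124·496.24 + 0.4281·495.42 ≈ 495.9120...
→ 495.91.

495.91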